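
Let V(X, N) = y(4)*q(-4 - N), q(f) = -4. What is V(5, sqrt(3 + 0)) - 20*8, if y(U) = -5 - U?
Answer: -124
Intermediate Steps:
V(X, N) = 36 (V(X, N) = (-5 - 1*4)*(-4) = (-5 - 4)*(-4) = -9*(-4) = 36)
V(5, sqrt(3 + 0)) - 20*8 = 36 - 20*8 = 36 - 160 = -124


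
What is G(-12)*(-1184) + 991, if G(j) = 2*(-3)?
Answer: 8095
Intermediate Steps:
G(j) = -6
G(-12)*(-1184) + 991 = -6*(-1184) + 991 = 7104 + 991 = 8095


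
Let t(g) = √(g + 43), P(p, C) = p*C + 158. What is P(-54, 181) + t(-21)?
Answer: -9616 + √22 ≈ -9611.3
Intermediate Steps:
P(p, C) = 158 + C*p (P(p, C) = C*p + 158 = 158 + C*p)
t(g) = √(43 + g)
P(-54, 181) + t(-21) = (158 + 181*(-54)) + √(43 - 21) = (158 - 9774) + √22 = -9616 + √22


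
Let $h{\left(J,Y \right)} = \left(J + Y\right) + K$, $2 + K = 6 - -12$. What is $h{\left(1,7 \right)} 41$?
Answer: $984$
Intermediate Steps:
$K = 16$ ($K = -2 + \left(6 - -12\right) = -2 + \left(6 + 12\right) = -2 + 18 = 16$)
$h{\left(J,Y \right)} = 16 + J + Y$ ($h{\left(J,Y \right)} = \left(J + Y\right) + 16 = 16 + J + Y$)
$h{\left(1,7 \right)} 41 = \left(16 + 1 + 7\right) 41 = 24 \cdot 41 = 984$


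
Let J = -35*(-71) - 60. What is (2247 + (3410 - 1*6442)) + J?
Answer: 1640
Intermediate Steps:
J = 2425 (J = 2485 - 60 = 2425)
(2247 + (3410 - 1*6442)) + J = (2247 + (3410 - 1*6442)) + 2425 = (2247 + (3410 - 6442)) + 2425 = (2247 - 3032) + 2425 = -785 + 2425 = 1640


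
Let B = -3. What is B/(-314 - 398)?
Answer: 3/712 ≈ 0.0042135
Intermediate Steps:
B/(-314 - 398) = -3/(-314 - 398) = -3/(-712) = -1/712*(-3) = 3/712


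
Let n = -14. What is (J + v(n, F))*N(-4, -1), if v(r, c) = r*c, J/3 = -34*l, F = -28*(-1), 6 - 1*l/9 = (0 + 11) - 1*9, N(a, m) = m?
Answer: 4064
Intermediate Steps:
l = 36 (l = 54 - 9*((0 + 11) - 1*9) = 54 - 9*(11 - 9) = 54 - 9*2 = 54 - 18 = 36)
F = 28 (F = -7*(-4) = 28)
J = -3672 (J = 3*(-34*36) = 3*(-1224) = -3672)
v(r, c) = c*r
(J + v(n, F))*N(-4, -1) = (-3672 + 28*(-14))*(-1) = (-3672 - 392)*(-1) = -4064*(-1) = 4064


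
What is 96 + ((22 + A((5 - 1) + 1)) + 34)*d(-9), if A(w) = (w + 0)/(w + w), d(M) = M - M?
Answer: 96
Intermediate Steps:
d(M) = 0
A(w) = ½ (A(w) = w/((2*w)) = w*(1/(2*w)) = ½)
96 + ((22 + A((5 - 1) + 1)) + 34)*d(-9) = 96 + ((22 + ½) + 34)*0 = 96 + (45/2 + 34)*0 = 96 + (113/2)*0 = 96 + 0 = 96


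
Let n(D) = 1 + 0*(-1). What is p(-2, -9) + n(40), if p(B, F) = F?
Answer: -8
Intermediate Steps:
n(D) = 1 (n(D) = 1 + 0 = 1)
p(-2, -9) + n(40) = -9 + 1 = -8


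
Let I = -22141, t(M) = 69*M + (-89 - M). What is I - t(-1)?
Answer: -21984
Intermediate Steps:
t(M) = -89 + 68*M
I - t(-1) = -22141 - (-89 + 68*(-1)) = -22141 - (-89 - 68) = -22141 - 1*(-157) = -22141 + 157 = -21984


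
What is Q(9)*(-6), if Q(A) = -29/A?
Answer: 58/3 ≈ 19.333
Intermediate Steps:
Q(9)*(-6) = -29/9*(-6) = 58/3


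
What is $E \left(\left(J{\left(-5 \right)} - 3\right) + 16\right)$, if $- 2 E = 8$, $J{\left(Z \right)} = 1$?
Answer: $-56$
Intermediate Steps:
$E = -4$ ($E = \left(- \frac{1}{2}\right) 8 = -4$)
$E \left(\left(J{\left(-5 \right)} - 3\right) + 16\right) = - 4 \left(\left(1 - 3\right) + 16\right) = - 4 \left(-2 + 16\right) = \left(-4\right) 14 = -56$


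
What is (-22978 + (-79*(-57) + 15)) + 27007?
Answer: 8547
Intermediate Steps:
(-22978 + (-79*(-57) + 15)) + 27007 = (-22978 + (4503 + 15)) + 27007 = (-22978 + 4518) + 27007 = -18460 + 27007 = 8547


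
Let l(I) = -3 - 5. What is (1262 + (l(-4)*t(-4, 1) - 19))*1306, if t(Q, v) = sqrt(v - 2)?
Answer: 1623358 - 10448*I ≈ 1.6234e+6 - 10448.0*I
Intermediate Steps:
l(I) = -8
t(Q, v) = sqrt(-2 + v)
(1262 + (l(-4)*t(-4, 1) - 19))*1306 = (1262 + (-8*sqrt(-2 + 1) - 19))*1306 = (1262 + (-8*I - 19))*1306 = (1262 + (-19 - 8*I))*1306 = (1243 - 8*I)*1306 = 1623358 - 10448*I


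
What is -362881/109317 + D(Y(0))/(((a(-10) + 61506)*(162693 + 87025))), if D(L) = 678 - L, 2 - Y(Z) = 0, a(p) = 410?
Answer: -1402674727405709/422552283518274 ≈ -3.3195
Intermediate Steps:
Y(Z) = 2 (Y(Z) = 2 - 1*0 = 2 + 0 = 2)
-362881/109317 + D(Y(0))/(((a(-10) + 61506)*(162693 + 87025))) = -362881/109317 + (678 - 1*2)/(((410 + 61506)*(162693 + 87025))) = -362881*1/109317 + (678 - 2)/((61916*249718)) = -362881/109317 + 676/15461539688 = -362881/109317 + 676*(1/15461539688) = -362881/109317 + 169/3865384922 = -1402674727405709/422552283518274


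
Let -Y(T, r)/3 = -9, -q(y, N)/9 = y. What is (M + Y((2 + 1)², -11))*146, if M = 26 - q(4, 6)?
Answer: 12994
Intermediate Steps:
q(y, N) = -9*y
Y(T, r) = 27 (Y(T, r) = -3*(-9) = 27)
M = 62 (M = 26 - (-9)*4 = 26 - 1*(-36) = 26 + 36 = 62)
(M + Y((2 + 1)², -11))*146 = (62 + 27)*146 = 89*146 = 12994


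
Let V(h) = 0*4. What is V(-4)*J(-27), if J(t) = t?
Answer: 0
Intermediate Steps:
V(h) = 0
V(-4)*J(-27) = 0*(-27) = 0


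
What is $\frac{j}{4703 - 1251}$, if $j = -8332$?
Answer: $- \frac{2083}{863} \approx -2.4137$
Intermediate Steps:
$\frac{j}{4703 - 1251} = - \frac{8332}{4703 - 1251} = - \frac{8332}{3452} = \left(-8332\right) \frac{1}{3452} = - \frac{2083}{863}$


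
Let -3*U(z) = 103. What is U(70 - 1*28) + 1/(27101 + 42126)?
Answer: -7130378/207681 ≈ -34.333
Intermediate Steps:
U(z) = -103/3 (U(z) = -⅓*103 = -103/3)
U(70 - 1*28) + 1/(27101 + 42126) = -103/3 + 1/(27101 + 42126) = -103/3 + 1/69227 = -7130378/207681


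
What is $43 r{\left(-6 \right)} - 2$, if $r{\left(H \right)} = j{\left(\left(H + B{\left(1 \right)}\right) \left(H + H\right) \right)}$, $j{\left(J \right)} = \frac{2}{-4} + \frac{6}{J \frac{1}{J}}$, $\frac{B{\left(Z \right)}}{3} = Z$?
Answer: $\frac{469}{2} \approx 234.5$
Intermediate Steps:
$B{\left(Z \right)} = 3 Z$
$j{\left(J \right)} = \frac{11}{2}$ ($j{\left(J \right)} = 2 \left(- \frac{1}{4}\right) + \frac{6}{1} = - \frac{1}{2} + 6 \cdot 1 = - \frac{1}{2} + 6 = \frac{11}{2}$)
$r{\left(H \right)} = \frac{11}{2}$
$43 r{\left(-6 \right)} - 2 = 43 \cdot \frac{11}{2} - 2 = \frac{473}{2} - 2 = \frac{469}{2}$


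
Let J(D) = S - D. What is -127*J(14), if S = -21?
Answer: 4445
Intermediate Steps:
J(D) = -21 - D
-127*J(14) = -127*(-21 - 1*14) = -127*(-21 - 14) = -127*(-35) = 4445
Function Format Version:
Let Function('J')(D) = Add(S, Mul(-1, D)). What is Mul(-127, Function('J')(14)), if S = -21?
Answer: 4445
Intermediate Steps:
Function('J')(D) = Add(-21, Mul(-1, D))
Mul(-127, Function('J')(14)) = Mul(-127, Add(-21, Mul(-1, 14))) = Mul(-127, Add(-21, -14)) = Mul(-127, -35) = 4445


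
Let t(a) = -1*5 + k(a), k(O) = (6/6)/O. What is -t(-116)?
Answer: 581/116 ≈ 5.0086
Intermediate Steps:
k(O) = 1/O (k(O) = (6*(⅙))/O = 1/O)
t(a) = -5 + 1/a (t(a) = -1*5 + 1/a = -5 + 1/a)
-t(-116) = -(-5 + 1/(-116)) = -(-5 - 1/116) = -1*(-581/116) = 581/116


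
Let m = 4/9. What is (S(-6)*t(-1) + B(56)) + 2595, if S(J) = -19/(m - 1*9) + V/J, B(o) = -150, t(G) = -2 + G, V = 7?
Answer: 376043/154 ≈ 2441.8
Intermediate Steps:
m = 4/9 (m = 4*(1/9) = 4/9 ≈ 0.44444)
S(J) = 171/77 + 7/J (S(J) = -19/(4/9 - 1*9) + 7/J = -19/(4/9 - 9) + 7/J = -19/(-77/9) + 7/J = -19*(-9/77) + 7/J = 171/77 + 7/J)
(S(-6)*t(-1) + B(56)) + 2595 = ((171/77 + 7/(-6))*(-2 - 1) - 150) + 2595 = ((171/77 + 7*(-1/6))*(-3) - 150) + 2595 = ((171/77 - 7/6)*(-3) - 150) + 2595 = ((487/462)*(-3) - 150) + 2595 = (-487/154 - 150) + 2595 = -23587/154 + 2595 = 376043/154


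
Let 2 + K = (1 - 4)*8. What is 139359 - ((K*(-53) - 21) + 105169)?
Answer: 32833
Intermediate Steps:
K = -26 (K = -2 + (1 - 4)*8 = -2 - 3*8 = -2 - 24 = -26)
139359 - ((K*(-53) - 21) + 105169) = 139359 - ((-26*(-53) - 21) + 105169) = 139359 - ((1378 - 21) + 105169) = 139359 - (1357 + 105169) = 139359 - 1*106526 = 139359 - 106526 = 32833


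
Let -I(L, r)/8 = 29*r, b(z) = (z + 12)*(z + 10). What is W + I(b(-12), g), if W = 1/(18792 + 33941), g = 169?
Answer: -2067555463/52733 ≈ -39208.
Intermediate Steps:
W = 1/52733 ≈ 1.8963e-5
b(z) = (10 + z)*(12 + z) (b(z) = (12 + z)*(10 + z) = (10 + z)*(12 + z))
I(L, r) = -232*r
W + I(b(-12), g) = 1/52733 - 232*169 = 1/52733 - 39208 = -2067555463/52733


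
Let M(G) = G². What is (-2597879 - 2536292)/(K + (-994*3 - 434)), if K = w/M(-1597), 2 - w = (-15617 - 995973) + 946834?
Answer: 13094235925939/8712132386 ≈ 1503.0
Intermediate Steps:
w = 64758 (w = 2 - ((-15617 - 995973) + 946834) = 2 - (-1011590 + 946834) = 2 - 1*(-64756) = 2 + 64756 = 64758)
K = 64758/2550409 (K = 64758/((-1597)²) = 64758/2550409 ≈ 0.025391)
(-2597879 - 2536292)/(K + (-994*3 - 434)) = (-2597879 - 2536292)/(64758/2550409 + (-994*3 - 434)) = -5134171/(64758/2550409 + (-2982 - 434)) = -5134171/(64758/2550409 - 3416) = -5134171/(-8712132386/2550409) = -5134171*(-2550409/8712132386) = 13094235925939/8712132386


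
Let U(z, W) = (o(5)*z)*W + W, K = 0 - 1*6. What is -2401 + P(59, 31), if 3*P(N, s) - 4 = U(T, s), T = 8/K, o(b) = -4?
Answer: -21008/9 ≈ -2334.2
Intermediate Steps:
K = -6 (K = 0 - 6 = -6)
T = -4/3 (T = 8/(-6) = 8*(-⅙) = -4/3 ≈ -1.3333)
U(z, W) = W - 4*W*z (U(z, W) = (-4*z)*W + W = -4*W*z + W = W - 4*W*z)
P(N, s) = 4/3 + 19*s/9 (P(N, s) = 4/3 + (s*(1 - 4*(-4/3)))/3 = 4/3 + (s*(1 + 16/3))/3 = 4/3 + (s*(19/3))/3 = 4/3 + (19*s/3)/3 = 4/3 + 19*s/9)
-2401 + P(59, 31) = -2401 + (4/3 + (19/9)*31) = -2401 + (4/3 + 589/9) = -2401 + 601/9 = -21008/9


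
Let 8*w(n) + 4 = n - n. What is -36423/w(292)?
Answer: 72846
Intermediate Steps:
w(n) = -½ (w(n) = -½ + (n - n)/8 = -½ + (⅛)*0 = -½ + 0 = -½)
-36423/w(292) = -36423/(-½) = -36423*(-2) = 72846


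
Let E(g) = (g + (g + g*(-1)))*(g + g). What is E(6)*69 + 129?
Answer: 5097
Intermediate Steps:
E(g) = 2*g² (E(g) = (g + (g - g))*(2*g) = (g + 0)*(2*g) = g*(2*g) = 2*g²)
E(6)*69 + 129 = (2*6²)*69 + 129 = (2*36)*69 + 129 = 72*69 + 129 = 4968 + 129 = 5097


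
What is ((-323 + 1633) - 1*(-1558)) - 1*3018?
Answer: -150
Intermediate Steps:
((-323 + 1633) - 1*(-1558)) - 1*3018 = (1310 + 1558) - 3018 = 2868 - 3018 = -150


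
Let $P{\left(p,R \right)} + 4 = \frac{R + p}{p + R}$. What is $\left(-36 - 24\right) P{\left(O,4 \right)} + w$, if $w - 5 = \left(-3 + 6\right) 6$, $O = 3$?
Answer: $203$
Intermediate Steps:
$P{\left(p,R \right)} = -3$ ($P{\left(p,R \right)} = -4 + \frac{R + p}{p + R} = -4 + \frac{R + p}{R + p} = -4 + 1 = -3$)
$w = 23$ ($w = 5 + \left(-3 + 6\right) 6 = 5 + 3 \cdot 6 = 5 + 18 = 23$)
$\left(-36 - 24\right) P{\left(O,4 \right)} + w = \left(-36 - 24\right) \left(-3\right) + 23 = \left(-60\right) \left(-3\right) + 23 = 180 + 23 = 203$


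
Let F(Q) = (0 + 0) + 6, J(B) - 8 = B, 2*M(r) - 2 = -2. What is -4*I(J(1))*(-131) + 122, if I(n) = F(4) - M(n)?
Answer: 3266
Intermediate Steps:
M(r) = 0 (M(r) = 1 + (½)*(-2) = 1 - 1 = 0)
J(B) = 8 + B
F(Q) = 6 (F(Q) = 0 + 6 = 6)
I(n) = 6 (I(n) = 6 - 1*0 = 6 + 0 = 6)
-4*I(J(1))*(-131) + 122 = -4*6*(-131) + 122 = -24*(-131) + 122 = 3144 + 122 = 3266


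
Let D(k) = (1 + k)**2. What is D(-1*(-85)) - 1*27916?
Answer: -20520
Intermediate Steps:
D(-1*(-85)) - 1*27916 = (1 - 1*(-85))**2 - 1*27916 = (1 + 85)**2 - 27916 = 86**2 - 27916 = 7396 - 27916 = -20520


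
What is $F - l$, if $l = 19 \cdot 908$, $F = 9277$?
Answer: $-7975$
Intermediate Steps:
$l = 17252$
$F - l = 9277 - 17252 = -7975$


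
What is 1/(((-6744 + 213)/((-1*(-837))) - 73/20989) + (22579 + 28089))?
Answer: 5855931/296662598488 ≈ 1.9739e-5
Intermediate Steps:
1/(((-6744 + 213)/((-1*(-837))) - 73/20989) + (22579 + 28089)) = 1/((-6531/837 - 73*1/20989) + 50668) = 1/((-6531*1/837 - 73/20989) + 50668) = 1/((-2177/279 - 73/20989) + 50668) = 1/(-45713420/5855931 + 50668) = 1/(296662598488/5855931) = 5855931/296662598488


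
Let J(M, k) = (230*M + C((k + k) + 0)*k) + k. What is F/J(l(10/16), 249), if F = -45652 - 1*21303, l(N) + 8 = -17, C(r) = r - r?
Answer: 66955/5501 ≈ 12.171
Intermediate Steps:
C(r) = 0
l(N) = -25 (l(N) = -8 - 17 = -25)
J(M, k) = k + 230*M (J(M, k) = (230*M + 0*k) + k = (230*M + 0) + k = 230*M + k = k + 230*M)
F = -66955 (F = -45652 - 21303 = -66955)
F/J(l(10/16), 249) = -66955/(249 + 230*(-25)) = -66955/(249 - 5750) = -66955/(-5501) = -66955*(-1/5501) = 66955/5501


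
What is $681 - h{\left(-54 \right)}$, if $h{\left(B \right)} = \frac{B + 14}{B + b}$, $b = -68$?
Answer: $\frac{41521}{61} \approx 680.67$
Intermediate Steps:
$h{\left(B \right)} = \frac{14 + B}{-68 + B}$ ($h{\left(B \right)} = \frac{B + 14}{B - 68} = \frac{14 + B}{-68 + B}$)
$681 - h{\left(-54 \right)} = 681 - \frac{14 - 54}{-68 - 54} = 681 - \frac{1}{-122} \left(-40\right) = 681 - \left(- \frac{1}{122}\right) \left(-40\right) = 681 - \frac{20}{61} = \frac{41521}{61}$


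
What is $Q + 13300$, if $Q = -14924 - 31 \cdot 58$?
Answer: $-3422$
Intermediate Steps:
$Q = -16722$ ($Q = -14924 - 1798 = -16722$)
$Q + 13300 = -16722 + 13300 = -3422$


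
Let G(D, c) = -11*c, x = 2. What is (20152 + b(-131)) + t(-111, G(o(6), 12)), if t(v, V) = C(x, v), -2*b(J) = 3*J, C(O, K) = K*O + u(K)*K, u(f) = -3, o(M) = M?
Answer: 40919/2 ≈ 20460.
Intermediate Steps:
C(O, K) = -3*K + K*O (C(O, K) = K*O - 3*K = -3*K + K*O)
b(J) = -3*J/2
t(v, V) = -v (t(v, V) = v*(-3 + 2) = v*(-1) = -v)
(20152 + b(-131)) + t(-111, G(o(6), 12)) = (20152 - 3/2*(-131)) - 1*(-111) = (20152 + 393/2) + 111 = 40697/2 + 111 = 40919/2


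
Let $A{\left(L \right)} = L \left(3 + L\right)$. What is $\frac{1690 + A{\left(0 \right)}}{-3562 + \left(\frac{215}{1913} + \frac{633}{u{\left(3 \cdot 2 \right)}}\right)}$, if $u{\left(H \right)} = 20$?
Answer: $- \frac{64659400}{135066891} \approx -0.47872$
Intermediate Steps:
$\frac{1690 + A{\left(0 \right)}}{-3562 + \left(\frac{215}{1913} + \frac{633}{u{\left(3 \cdot 2 \right)}}\right)} = \frac{1690 + 0 \left(3 + 0\right)}{-3562 + \left(\frac{215}{1913} + \frac{633}{20}\right)} = \frac{1690 + 0 \cdot 3}{-3562 + \left(215 \cdot \frac{1}{1913} + 633 \cdot \frac{1}{20}\right)} = \frac{1690 + 0}{-3562 + \left(\frac{215}{1913} + \frac{633}{20}\right)} = \frac{1690}{-3562 + \frac{1215229}{38260}} = \frac{1690}{- \frac{135066891}{38260}} = 1690 \left(- \frac{38260}{135066891}\right) = - \frac{64659400}{135066891}$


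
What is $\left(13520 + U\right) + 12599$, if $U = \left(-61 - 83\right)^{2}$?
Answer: $46855$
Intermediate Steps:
$U = 20736$ ($U = \left(-144\right)^{2} = 20736$)
$\left(13520 + U\right) + 12599 = \left(13520 + 20736\right) + 12599 = 34256 + 12599 = 46855$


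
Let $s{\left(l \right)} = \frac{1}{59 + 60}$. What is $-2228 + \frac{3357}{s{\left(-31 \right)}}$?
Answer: $397255$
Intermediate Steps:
$s{\left(l \right)} = \frac{1}{119}$
$-2228 + \frac{3357}{s{\left(-31 \right)}} = -2228 + 3357 \frac{1}{\frac{1}{119}} = -2228 + 3357 \cdot 119 = -2228 + 399483 = 397255$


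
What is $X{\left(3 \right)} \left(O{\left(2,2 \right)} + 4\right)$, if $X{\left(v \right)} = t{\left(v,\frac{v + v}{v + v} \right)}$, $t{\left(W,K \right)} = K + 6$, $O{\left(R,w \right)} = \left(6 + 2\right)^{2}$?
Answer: $476$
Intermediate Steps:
$O{\left(R,w \right)} = 64$ ($O{\left(R,w \right)} = 8^{2} = 64$)
$t{\left(W,K \right)} = 6 + K$
$X{\left(v \right)} = 7$ ($X{\left(v \right)} = 6 + \frac{v + v}{v + v} = 6 + \frac{2 v}{2 v} = 6 + 2 v \frac{1}{2 v} = 6 + 1 = 7$)
$X{\left(3 \right)} \left(O{\left(2,2 \right)} + 4\right) = 7 \left(64 + 4\right) = 7 \cdot 68 = 476$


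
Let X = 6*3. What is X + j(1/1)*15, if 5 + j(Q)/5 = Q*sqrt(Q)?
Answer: -282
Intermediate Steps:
X = 18
j(Q) = -25 + 5*Q**(3/2) (j(Q) = -25 + 5*(Q*sqrt(Q)) = -25 + 5*Q**(3/2))
X + j(1/1)*15 = 18 + (-25 + 5*(1/1)**(3/2))*15 = 18 + (-25 + 5*1**(3/2))*15 = 18 + (-25 + 5*1)*15 = 18 + (-25 + 5)*15 = 18 - 20*15 = 18 - 300 = -282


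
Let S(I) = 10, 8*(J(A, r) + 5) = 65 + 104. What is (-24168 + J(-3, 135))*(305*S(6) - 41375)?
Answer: 7404964875/8 ≈ 9.2562e+8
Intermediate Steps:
J(A, r) = 129/8 (J(A, r) = -5 + (65 + 104)/8 = -5 + (⅛)*169 = -5 + 169/8 = 129/8)
(-24168 + J(-3, 135))*(305*S(6) - 41375) = (-24168 + 129/8)*(305*10 - 41375) = -193215*(3050 - 41375)/8 = -193215/8*(-38325) = 7404964875/8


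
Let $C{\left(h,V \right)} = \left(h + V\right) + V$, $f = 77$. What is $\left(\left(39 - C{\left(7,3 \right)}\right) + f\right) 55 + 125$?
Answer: $5790$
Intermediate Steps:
$C{\left(h,V \right)} = h + 2 V$ ($C{\left(h,V \right)} = \left(V + h\right) + V = h + 2 V$)
$\left(\left(39 - C{\left(7,3 \right)}\right) + f\right) 55 + 125 = \left(\left(39 - \left(7 + 2 \cdot 3\right)\right) + 77\right) 55 + 125 = \left(\left(39 - \left(7 + 6\right)\right) + 77\right) 55 + 125 = \left(\left(39 - 13\right) + 77\right) 55 + 125 = \left(26 + 77\right) 55 + 125 = 103 \cdot 55 + 125 = 5665 + 125 = 5790$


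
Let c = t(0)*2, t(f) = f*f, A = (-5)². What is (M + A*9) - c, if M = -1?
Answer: 224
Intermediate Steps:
A = 25
t(f) = f²
c = 0 (c = 0²*2 = 0*2 = 0)
(M + A*9) - c = (-1 + 25*9) - 1*0 = (-1 + 225) + 0 = 224 + 0 = 224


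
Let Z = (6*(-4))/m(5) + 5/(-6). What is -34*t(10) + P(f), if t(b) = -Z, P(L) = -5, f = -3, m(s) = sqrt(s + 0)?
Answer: -100/3 - 816*sqrt(5)/5 ≈ -398.26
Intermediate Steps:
m(s) = sqrt(s)
Z = -5/6 - 24*sqrt(5)/5 (Z = (6*(-4))/(sqrt(5)) + 5/(-6) = -24*sqrt(5)/5 + 5*(-1/6) = -24*sqrt(5)/5 - 5/6 = -5/6 - 24*sqrt(5)/5 ≈ -11.566)
t(b) = 5/6 + 24*sqrt(5)/5 (t(b) = -(-5/6 - 24*sqrt(5)/5) = 5/6 + 24*sqrt(5)/5)
-34*t(10) + P(f) = -34*(5/6 + 24*sqrt(5)/5) - 5 = (-85/3 - 816*sqrt(5)/5) - 5 = -100/3 - 816*sqrt(5)/5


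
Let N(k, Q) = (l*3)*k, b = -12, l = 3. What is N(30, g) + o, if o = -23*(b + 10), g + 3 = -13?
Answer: 316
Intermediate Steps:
g = -16 (g = -3 - 13 = -16)
N(k, Q) = 9*k (N(k, Q) = (3*3)*k = 9*k)
o = 46 (o = -23*(-12 + 10) = -23*(-2) = 46)
N(30, g) + o = 9*30 + 46 = 270 + 46 = 316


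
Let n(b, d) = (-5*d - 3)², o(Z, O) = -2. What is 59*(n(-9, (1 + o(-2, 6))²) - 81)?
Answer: -1003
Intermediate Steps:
n(b, d) = (-3 - 5*d)²
59*(n(-9, (1 + o(-2, 6))²) - 81) = 59*((3 + 5*(1 - 2)²)² - 81) = 59*((3 + 5*(-1)²)² - 81) = 59*((3 + 5*1)² - 81) = 59*((3 + 5)² - 81) = 59*(8² - 81) = 59*(64 - 81) = 59*(-17) = -1003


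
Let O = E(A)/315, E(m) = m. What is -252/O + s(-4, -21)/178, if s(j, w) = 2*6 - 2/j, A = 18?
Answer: -1569935/356 ≈ -4409.9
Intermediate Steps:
s(j, w) = 12 - 2/j
O = 2/35 (O = 18/315 = 18*(1/315) = 2/35 ≈ 0.057143)
-252/O + s(-4, -21)/178 = -252/2/35 + (12 - 2/(-4))/178 = -252*35/2 + (12 - 2*(-¼))*(1/178) = -4410 + (12 + ½)*(1/178) = -4410 + (25/2)*(1/178) = -4410 + 25/356 = -1569935/356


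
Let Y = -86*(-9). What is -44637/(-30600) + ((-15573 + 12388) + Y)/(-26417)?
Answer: 417650743/269453400 ≈ 1.5500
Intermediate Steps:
Y = 774
-44637/(-30600) + ((-15573 + 12388) + Y)/(-26417) = -44637/(-30600) + ((-15573 + 12388) + 774)/(-26417) = -44637*(-1/30600) + (-3185 + 774)*(-1/26417) = 14879/10200 - 2411*(-1/26417) = 14879/10200 + 2411/26417 = 417650743/269453400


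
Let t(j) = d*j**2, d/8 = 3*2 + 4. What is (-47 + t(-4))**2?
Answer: 1520289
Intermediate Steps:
d = 80 (d = 8*(3*2 + 4) = 8*(6 + 4) = 8*10 = 80)
t(j) = 80*j**2
(-47 + t(-4))**2 = (-47 + 80*(-4)**2)**2 = (-47 + 80*16)**2 = (-47 + 1280)**2 = 1233**2 = 1520289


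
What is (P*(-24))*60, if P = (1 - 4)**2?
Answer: -12960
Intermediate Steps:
P = 9 (P = (-3)**2 = 9)
(P*(-24))*60 = (9*(-24))*60 = -216*60 = -12960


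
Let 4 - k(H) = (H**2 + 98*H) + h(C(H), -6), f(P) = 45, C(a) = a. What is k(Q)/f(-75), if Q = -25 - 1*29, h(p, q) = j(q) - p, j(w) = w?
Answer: 2332/45 ≈ 51.822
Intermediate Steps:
h(p, q) = q - p
Q = -54 (Q = -25 - 29 = -54)
k(H) = 10 - H**2 - 97*H (k(H) = 4 - ((H**2 + 98*H) + (-6 - H)) = 4 - (-6 + H**2 + 97*H) = 4 + (6 - H**2 - 97*H) = 10 - H**2 - 97*H)
k(Q)/f(-75) = (10 - 1*(-54)**2 - 97*(-54))/45 = (10 - 1*2916 + 5238)*(1/45) = (10 - 2916 + 5238)*(1/45) = 2332*(1/45) = 2332/45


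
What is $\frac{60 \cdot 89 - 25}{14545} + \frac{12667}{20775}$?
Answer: $\frac{58932128}{60434475} \approx 0.97514$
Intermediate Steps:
$\frac{60 \cdot 89 - 25}{14545} + \frac{12667}{20775} = \left(5340 - 25\right) \frac{1}{14545} + 12667 \cdot \frac{1}{20775} = 5315 \cdot \frac{1}{14545} + \frac{12667}{20775} = \frac{1063}{2909} + \frac{12667}{20775} = \frac{58932128}{60434475}$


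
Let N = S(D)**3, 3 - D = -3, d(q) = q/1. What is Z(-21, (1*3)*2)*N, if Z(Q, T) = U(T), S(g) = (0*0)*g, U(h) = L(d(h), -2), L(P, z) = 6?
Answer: 0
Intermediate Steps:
d(q) = q (d(q) = q*1 = q)
D = 6 (D = 3 - 1*(-3) = 3 + 3 = 6)
U(h) = 6
S(g) = 0 (S(g) = 0*g = 0)
Z(Q, T) = 6
N = 0 (N = 0**3 = 0)
Z(-21, (1*3)*2)*N = 6*0 = 0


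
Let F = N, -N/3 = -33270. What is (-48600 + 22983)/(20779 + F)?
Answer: -25617/120589 ≈ -0.21243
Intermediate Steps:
N = 99810 (N = -3*(-33270) = 99810)
F = 99810
(-48600 + 22983)/(20779 + F) = (-48600 + 22983)/(20779 + 99810) = -25617/120589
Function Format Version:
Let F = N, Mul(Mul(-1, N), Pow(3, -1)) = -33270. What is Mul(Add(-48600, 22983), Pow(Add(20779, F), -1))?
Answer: Rational(-25617, 120589) ≈ -0.21243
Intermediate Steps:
N = 99810 (N = Mul(-3, -33270) = 99810)
F = 99810
Mul(Add(-48600, 22983), Pow(Add(20779, F), -1)) = Mul(Add(-48600, 22983), Pow(Add(20779, 99810), -1)) = Mul(-25617, Pow(120589, -1)) = Mul(-25617, Rational(1, 120589)) = Rational(-25617, 120589)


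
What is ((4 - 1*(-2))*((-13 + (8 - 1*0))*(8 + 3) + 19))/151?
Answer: -216/151 ≈ -1.4305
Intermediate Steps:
((4 - 1*(-2))*((-13 + (8 - 1*0))*(8 + 3) + 19))/151 = ((4 + 2)*((-13 + (8 + 0))*11 + 19))*(1/151) = (6*((-13 + 8)*11 + 19))*(1/151) = (6*(-5*11 + 19))*(1/151) = (6*(-55 + 19))*(1/151) = (6*(-36))*(1/151) = -216*1/151 = -216/151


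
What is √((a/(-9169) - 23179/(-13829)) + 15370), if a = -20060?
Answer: √247177270079325864461/126798101 ≈ 123.99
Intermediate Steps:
√((a/(-9169) - 23179/(-13829)) + 15370) = √((-20060/(-9169) - 23179/(-13829)) + 15370) = √((-20060*(-1/9169) - 23179*(-1/13829)) + 15370) = √((20060/9169 + 23179/13829) + 15370) = √(489937991/126798101 + 15370) = √(1949376750361/126798101) = √247177270079325864461/126798101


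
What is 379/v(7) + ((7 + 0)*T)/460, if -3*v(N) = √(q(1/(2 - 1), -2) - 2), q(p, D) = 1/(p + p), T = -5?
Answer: -7/92 + 379*I*√6 ≈ -0.076087 + 928.36*I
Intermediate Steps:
q(p, D) = 1/(2*p)
v(N) = -I*√6/6 (v(N) = -√(1/(2*(1/(2 - 1))) - 2)/3 = -√(1/(2*(1/1)) - 2)/3 = -√((½)/1 - 2)/3 = -√((½)*1 - 2)/3 = -√(½ - 2)/3 = -I*√6/6)
379/v(7) + ((7 + 0)*T)/460 = 379/((-I*√6/6)) + ((7 + 0)*(-5))/460 = 379*(I*√6) + (7*(-5))*(1/460) = 379*I*√6 - 35*1/460 = 379*I*√6 - 7/92 = -7/92 + 379*I*√6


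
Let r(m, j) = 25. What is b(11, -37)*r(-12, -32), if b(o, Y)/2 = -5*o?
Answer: -2750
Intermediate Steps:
b(o, Y) = -10*o (b(o, Y) = 2*(-5*o) = -10*o)
b(11, -37)*r(-12, -32) = -10*11*25 = -110*25 = -2750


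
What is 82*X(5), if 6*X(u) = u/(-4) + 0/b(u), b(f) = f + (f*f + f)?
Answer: -205/12 ≈ -17.083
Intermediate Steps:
b(f) = f² + 2*f (b(f) = f + (f² + f) = f + (f + f²) = f² + 2*f)
X(u) = -u/24 (X(u) = (u/(-4) + 0/((u*(2 + u))))/6 = (u*(-¼) + 0*(1/(u*(2 + u))))/6 = (-u/4 + 0)/6 = (-u/4)/6 = -u/24)
82*X(5) = 82*(-1/24*5) = 82*(-5/24) = -205/12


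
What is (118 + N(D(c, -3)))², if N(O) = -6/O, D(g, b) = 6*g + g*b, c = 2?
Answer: 13689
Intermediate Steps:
D(g, b) = 6*g + b*g
(118 + N(D(c, -3)))² = (118 - 6*1/(2*(6 - 3)))² = (118 - 6/(2*3))² = (118 - 6/6)² = (118 - 6*⅙)² = (118 - 1)² = 117² = 13689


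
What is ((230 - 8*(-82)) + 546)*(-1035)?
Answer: -1482120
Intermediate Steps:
((230 - 8*(-82)) + 546)*(-1035) = ((230 + 656) + 546)*(-1035) = (886 + 546)*(-1035) = 1432*(-1035) = -1482120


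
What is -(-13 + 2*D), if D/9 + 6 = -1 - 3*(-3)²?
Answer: 625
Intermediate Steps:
D = -306 (D = -54 + 9*(-1 - 3*(-3)²) = -54 + 9*(-1 - 3*9) = -54 + 9*(-1 - 27) = -54 + 9*(-28) = -54 - 252 = -306)
-(-13 + 2*D) = -(-13 + 2*(-306)) = -(-13 - 612) = -1*(-625) = 625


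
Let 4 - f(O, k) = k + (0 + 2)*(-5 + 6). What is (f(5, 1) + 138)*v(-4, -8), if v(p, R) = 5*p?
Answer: -2780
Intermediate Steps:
f(O, k) = 2 - k (f(O, k) = 4 - (k + (0 + 2)*(-5 + 6)) = 4 - (k + 2*1) = 4 - (k + 2) = 4 - (2 + k) = 4 + (-2 - k) = 2 - k)
(f(5, 1) + 138)*v(-4, -8) = ((2 - 1*1) + 138)*(5*(-4)) = ((2 - 1) + 138)*(-20) = (1 + 138)*(-20) = 139*(-20) = -2780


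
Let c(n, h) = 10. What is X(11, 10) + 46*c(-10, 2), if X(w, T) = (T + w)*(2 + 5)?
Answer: 607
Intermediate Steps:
X(w, T) = 7*T + 7*w (X(w, T) = (T + w)*7 = 7*T + 7*w)
X(11, 10) + 46*c(-10, 2) = (7*10 + 7*11) + 46*10 = (70 + 77) + 460 = 147 + 460 = 607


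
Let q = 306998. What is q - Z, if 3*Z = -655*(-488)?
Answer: 601354/3 ≈ 2.0045e+5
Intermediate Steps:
Z = 319640/3 (Z = (-655*(-488))/3 = (⅓)*319640 = 319640/3 ≈ 1.0655e+5)
q - Z = 306998 - 1*319640/3 = 306998 - 319640/3 = 601354/3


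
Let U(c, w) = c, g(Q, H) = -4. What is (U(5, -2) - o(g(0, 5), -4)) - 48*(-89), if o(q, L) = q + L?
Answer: 4285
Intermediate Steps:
o(q, L) = L + q
(U(5, -2) - o(g(0, 5), -4)) - 48*(-89) = (5 - (-4 - 4)) - 48*(-89) = (5 - 1*(-8)) + 4272 = (5 + 8) + 4272 = 13 + 4272 = 4285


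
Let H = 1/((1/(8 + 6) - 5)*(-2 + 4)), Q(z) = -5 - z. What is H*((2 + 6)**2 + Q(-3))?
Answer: -434/69 ≈ -6.2899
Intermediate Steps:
H = -7/69 (H = 1/((1/14 - 5)*2) = 1/(-69/14*2) = 1/(-69/7) = -7/69 ≈ -0.10145)
H*((2 + 6)**2 + Q(-3)) = -7*((2 + 6)**2 + (-5 - 1*(-3)))/69 = -7*(8**2 + (-5 + 3))/69 = -7*(64 - 2)/69 = -7/69*62 = -434/69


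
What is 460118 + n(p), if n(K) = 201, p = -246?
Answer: 460319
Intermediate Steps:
460118 + n(p) = 460118 + 201 = 460319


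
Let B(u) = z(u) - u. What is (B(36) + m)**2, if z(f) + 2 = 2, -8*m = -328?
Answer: 25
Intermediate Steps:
m = 41 (m = -1/8*(-328) = 41)
z(f) = 0 (z(f) = -2 + 2 = 0)
B(u) = -u (B(u) = 0 - u = -u)
(B(36) + m)**2 = (-1*36 + 41)**2 = (-36 + 41)**2 = 5**2 = 25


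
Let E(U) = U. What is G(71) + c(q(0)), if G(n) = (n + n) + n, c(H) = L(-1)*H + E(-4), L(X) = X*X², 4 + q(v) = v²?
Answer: 213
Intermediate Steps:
q(v) = -4 + v²
L(X) = X³
c(H) = -4 - H (c(H) = (-1)³*H - 4 = -H - 4 = -4 - H)
G(n) = 3*n (G(n) = 2*n + n = 3*n)
G(71) + c(q(0)) = 3*71 + (-4 - (-4 + 0²)) = 213 + (-4 - (-4 + 0)) = 213 + (-4 - 1*(-4)) = 213 + (-4 + 4) = 213 + 0 = 213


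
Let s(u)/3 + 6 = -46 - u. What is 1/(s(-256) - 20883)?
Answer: -1/20271 ≈ -4.9332e-5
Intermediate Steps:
s(u) = -156 - 3*u (s(u) = -18 + 3*(-46 - u) = -18 + (-138 - 3*u) = -156 - 3*u)
1/(s(-256) - 20883) = 1/((-156 - 3*(-256)) - 20883) = 1/((-156 + 768) - 20883) = 1/(612 - 20883) = 1/(-20271) = -1/20271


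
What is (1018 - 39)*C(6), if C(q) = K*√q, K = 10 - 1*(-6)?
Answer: 15664*√6 ≈ 38369.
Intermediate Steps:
K = 16 (K = 10 + 6 = 16)
C(q) = 16*√q
(1018 - 39)*C(6) = (1018 - 39)*(16*√6) = 979*(16*√6) = 15664*√6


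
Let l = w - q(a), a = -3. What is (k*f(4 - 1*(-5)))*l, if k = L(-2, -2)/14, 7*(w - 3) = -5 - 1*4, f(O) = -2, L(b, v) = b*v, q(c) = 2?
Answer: 8/49 ≈ 0.16327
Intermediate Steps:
w = 12/7 (w = 3 + (-5 - 1*4)/7 = 3 + (-5 - 4)/7 = 3 + (1/7)*(-9) = 3 - 9/7 = 12/7 ≈ 1.7143)
k = 2/7 (k = -2*(-2)/14 = 4*(1/14) = 2/7 ≈ 0.28571)
l = -2/7 (l = 12/7 - 1*2 = 12/7 - 2 = -2/7 ≈ -0.28571)
(k*f(4 - 1*(-5)))*l = ((2/7)*(-2))*(-2/7) = -4/7*(-2/7) = 8/49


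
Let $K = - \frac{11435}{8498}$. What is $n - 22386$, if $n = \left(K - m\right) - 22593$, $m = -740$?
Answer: $- \frac{375954457}{8498} \approx -44240.0$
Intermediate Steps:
$K = - \frac{11435}{8498}$ ($K = \left(-11435\right) \frac{1}{8498} = - \frac{11435}{8498} \approx -1.3456$)
$n = - \frac{185718229}{8498}$ ($n = \left(- \frac{11435}{8498} - -740\right) - 22593 = \left(- \frac{11435}{8498} + 740\right) - 22593 = \frac{6277085}{8498} - 22593 = - \frac{185718229}{8498} \approx -21854.0$)
$n - 22386 = - \frac{185718229}{8498} - 22386 = - \frac{375954457}{8498}$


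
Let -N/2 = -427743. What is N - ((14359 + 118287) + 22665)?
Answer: 700175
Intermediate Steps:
N = 855486 (N = -2*(-427743) = 855486)
N - ((14359 + 118287) + 22665) = 855486 - ((14359 + 118287) + 22665) = 855486 - (132646 + 22665) = 855486 - 1*155311 = 855486 - 155311 = 700175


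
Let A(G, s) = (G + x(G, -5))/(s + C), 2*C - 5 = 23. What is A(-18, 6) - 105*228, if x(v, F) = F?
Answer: -478823/20 ≈ -23941.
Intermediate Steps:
C = 14 (C = 5/2 + (1/2)*23 = 5/2 + 23/2 = 14)
A(G, s) = (-5 + G)/(14 + s) (A(G, s) = (G - 5)/(s + 14) = (-5 + G)/(14 + s))
A(-18, 6) - 105*228 = (-5 - 18)/(14 + 6) - 105*228 = -23/20 - 23940 = -478823/20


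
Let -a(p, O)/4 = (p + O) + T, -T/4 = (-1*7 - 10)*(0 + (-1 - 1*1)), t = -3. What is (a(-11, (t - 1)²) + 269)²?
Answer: 628849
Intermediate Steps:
T = -136 (T = -4*(-1*7 - 10)*(0 + (-1 - 1*1)) = -4*(-7 - 10)*(0 + (-1 - 1)) = -(-68)*(0 - 2) = -(-68)*(-2) = -4*34 = -136)
a(p, O) = 544 - 4*O - 4*p (a(p, O) = -4*((p + O) - 136) = -4*((O + p) - 136) = -4*(-136 + O + p) = 544 - 4*O - 4*p)
(a(-11, (t - 1)²) + 269)² = ((544 - 4*(-3 - 1)² - 4*(-11)) + 269)² = ((544 - 4*(-4)² + 44) + 269)² = ((544 - 4*16 + 44) + 269)² = ((544 - 64 + 44) + 269)² = (524 + 269)² = 793² = 628849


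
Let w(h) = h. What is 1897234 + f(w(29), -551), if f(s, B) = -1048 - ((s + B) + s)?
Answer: 1896679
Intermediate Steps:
f(s, B) = -1048 - B - 2*s (f(s, B) = -1048 - ((B + s) + s) = -1048 - (B + 2*s) = -1048 + (-B - 2*s) = -1048 - B - 2*s)
1897234 + f(w(29), -551) = 1897234 + (-1048 - 1*(-551) - 2*29) = 1897234 + (-1048 + 551 - 58) = 1897234 - 555 = 1896679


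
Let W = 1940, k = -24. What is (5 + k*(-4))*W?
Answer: 195940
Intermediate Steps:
(5 + k*(-4))*W = (5 - 24*(-4))*1940 = (5 + 96)*1940 = 101*1940 = 195940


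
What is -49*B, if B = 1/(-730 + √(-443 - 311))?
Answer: 17885/266827 + 49*I*√754/533654 ≈ 0.067028 + 0.0025213*I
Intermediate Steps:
B = 1/(-730 + I*√754) (B = 1/(-730 + √(-754)) = 1/(-730 + I*√754) ≈ -0.0013679 - 5.1455e-5*I)
-49*B = -49*(-365/266827 - I*√754/533654) = 17885/266827 + 49*I*√754/533654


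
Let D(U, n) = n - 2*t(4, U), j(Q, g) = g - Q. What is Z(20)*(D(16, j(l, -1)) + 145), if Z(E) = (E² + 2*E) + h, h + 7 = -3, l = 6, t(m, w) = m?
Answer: 55900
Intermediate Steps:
h = -10 (h = -7 - 3 = -10)
D(U, n) = -8 + n (D(U, n) = n - 2*4 = n - 8 = -8 + n)
Z(E) = -10 + E² + 2*E (Z(E) = (E² + 2*E) - 10 = -10 + E² + 2*E)
Z(20)*(D(16, j(l, -1)) + 145) = (-10 + 20² + 2*20)*((-8 + (-1 - 1*6)) + 145) = (-10 + 400 + 40)*((-8 + (-1 - 6)) + 145) = 430*((-8 - 7) + 145) = 430*(-15 + 145) = 430*130 = 55900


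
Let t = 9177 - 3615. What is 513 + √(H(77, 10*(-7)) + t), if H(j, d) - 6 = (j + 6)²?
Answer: 513 + √12457 ≈ 624.61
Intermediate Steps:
H(j, d) = 6 + (6 + j)² (H(j, d) = 6 + (j + 6)² = 6 + (6 + j)²)
t = 5562
513 + √(H(77, 10*(-7)) + t) = 513 + √((6 + (6 + 77)²) + 5562) = 513 + √((6 + 83²) + 5562) = 513 + √((6 + 6889) + 5562) = 513 + √(6895 + 5562) = 513 + √12457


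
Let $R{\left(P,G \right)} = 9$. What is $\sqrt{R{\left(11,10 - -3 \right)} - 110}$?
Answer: $i \sqrt{101} \approx 10.05 i$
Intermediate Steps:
$\sqrt{R{\left(11,10 - -3 \right)} - 110} = \sqrt{9 - 110} = \sqrt{-101} = i \sqrt{101}$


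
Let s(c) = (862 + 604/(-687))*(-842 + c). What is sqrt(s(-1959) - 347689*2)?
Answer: 2*I*sqrt(366646451403)/687 ≈ 1762.8*I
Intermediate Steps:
s(c) = -498118780/687 + 591590*c/687 (s(c) = (862 + 604*(-1/687))*(-842 + c) = (862 - 604/687)*(-842 + c) = 591590*(-842 + c)/687 = -498118780/687 + 591590*c/687)
sqrt(s(-1959) - 347689*2) = sqrt((-498118780/687 + (591590/687)*(-1959)) - 347689*2) = sqrt((-498118780/687 - 386308270/229) - 695378) = sqrt(-1657043590/687 - 695378) = sqrt(-2134768276/687) = 2*I*sqrt(366646451403)/687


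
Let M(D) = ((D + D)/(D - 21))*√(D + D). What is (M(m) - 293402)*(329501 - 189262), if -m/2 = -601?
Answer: -41146403078 + 674269112*√601/1181 ≈ -4.1132e+10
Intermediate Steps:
m = 1202 (m = -2*(-601) = 1202)
M(D) = 2*√2*D^(3/2)/(-21 + D) (M(D) = ((2*D)/(-21 + D))*√(2*D) = (2*D/(-21 + D))*(√2*√D) = 2*√2*D^(3/2)/(-21 + D))
(M(m) - 293402)*(329501 - 189262) = (2*√2*1202^(3/2)/(-21 + 1202) - 293402)*(329501 - 189262) = (2*√2*(1202*√1202)/1181 - 293402)*140239 = (2*√2*(1202*√1202)*(1/1181) - 293402)*140239 = (4808*√601/1181 - 293402)*140239 = (-293402 + 4808*√601/1181)*140239 = -41146403078 + 674269112*√601/1181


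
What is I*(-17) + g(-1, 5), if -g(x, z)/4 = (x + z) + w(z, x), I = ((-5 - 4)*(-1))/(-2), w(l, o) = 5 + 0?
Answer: 81/2 ≈ 40.500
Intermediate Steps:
w(l, o) = 5
I = -9/2 (I = -9*(-1)*(-½) = 9*(-½) = -9/2 ≈ -4.5000)
g(x, z) = -20 - 4*x - 4*z (g(x, z) = -4*((x + z) + 5) = -4*(5 + x + z) = -20 - 4*x - 4*z)
I*(-17) + g(-1, 5) = -9/2*(-17) + (-20 - 4*(-1) - 4*5) = 153/2 + (-20 + 4 - 20) = 153/2 - 36 = 81/2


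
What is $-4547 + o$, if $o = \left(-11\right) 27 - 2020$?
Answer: $-6864$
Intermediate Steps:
$o = -2317$ ($o = -297 - 2020 = -2317$)
$-4547 + o = -4547 - 2317 = -6864$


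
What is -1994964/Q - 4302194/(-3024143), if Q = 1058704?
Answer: -369576604819/800418072668 ≈ -0.46173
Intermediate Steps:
-1994964/Q - 4302194/(-3024143) = -1994964/1058704 - 4302194/(-3024143) = -1994964*1/1058704 - 4302194*(-1/3024143) = -498741/264676 + 4302194/3024143 = -369576604819/800418072668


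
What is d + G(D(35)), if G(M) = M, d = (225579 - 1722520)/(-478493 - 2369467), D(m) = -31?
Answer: -86789819/2847960 ≈ -30.474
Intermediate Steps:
d = 1496941/2847960 (d = -1496941/(-2847960) = -1496941*(-1/2847960) = 1496941/2847960 ≈ 0.52562)
d + G(D(35)) = 1496941/2847960 - 31 = -86789819/2847960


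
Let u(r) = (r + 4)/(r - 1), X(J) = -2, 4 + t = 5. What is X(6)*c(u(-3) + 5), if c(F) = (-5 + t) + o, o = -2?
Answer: 12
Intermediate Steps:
t = 1 (t = -4 + 5 = 1)
u(r) = (4 + r)/(-1 + r)
c(F) = -6 (c(F) = (-5 + 1) - 2 = -4 - 2 = -6)
X(6)*c(u(-3) + 5) = -2*(-6) = 12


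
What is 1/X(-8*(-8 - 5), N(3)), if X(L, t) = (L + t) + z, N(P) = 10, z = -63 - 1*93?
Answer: -1/42 ≈ -0.023810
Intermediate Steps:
z = -156 (z = -63 - 93 = -156)
X(L, t) = -156 + L + t (X(L, t) = (L + t) - 156 = -156 + L + t)
1/X(-8*(-8 - 5), N(3)) = 1/(-156 - 8*(-8 - 5) + 10) = 1/(-156 - 8*(-13) + 10) = 1/(-156 + 104 + 10) = 1/(-42) = -1/42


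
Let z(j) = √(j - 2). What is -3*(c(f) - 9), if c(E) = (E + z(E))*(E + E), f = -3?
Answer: -27 + 18*I*√5 ≈ -27.0 + 40.249*I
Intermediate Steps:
z(j) = √(-2 + j)
c(E) = 2*E*(E + √(-2 + E)) (c(E) = (E + √(-2 + E))*(E + E) = (E + √(-2 + E))*(2*E) = 2*E*(E + √(-2 + E)))
-3*(c(f) - 9) = -3*(2*(-3)*(-3 + √(-2 - 3)) - 9) = -3*(2*(-3)*(-3 + √(-5)) - 9) = -3*(2*(-3)*(-3 + I*√5) - 9) = -3*((18 - 6*I*√5) - 9) = -3*(9 - 6*I*√5) = -27 + 18*I*√5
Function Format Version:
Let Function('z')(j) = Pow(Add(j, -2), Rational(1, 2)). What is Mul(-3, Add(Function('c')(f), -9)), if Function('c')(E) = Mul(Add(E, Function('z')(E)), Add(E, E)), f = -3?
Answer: Add(-27, Mul(18, I, Pow(5, Rational(1, 2)))) ≈ Add(-27.000, Mul(40.249, I))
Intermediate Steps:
Function('z')(j) = Pow(Add(-2, j), Rational(1, 2))
Function('c')(E) = Mul(2, E, Add(E, Pow(Add(-2, E), Rational(1, 2)))) (Function('c')(E) = Mul(Add(E, Pow(Add(-2, E), Rational(1, 2))), Add(E, E)) = Mul(Add(E, Pow(Add(-2, E), Rational(1, 2))), Mul(2, E)) = Mul(2, E, Add(E, Pow(Add(-2, E), Rational(1, 2)))))
Mul(-3, Add(Function('c')(f), -9)) = Mul(-3, Add(Mul(2, -3, Add(-3, Pow(Add(-2, -3), Rational(1, 2)))), -9)) = Mul(-3, Add(Mul(2, -3, Add(-3, Pow(-5, Rational(1, 2)))), -9)) = Mul(-3, Add(Mul(2, -3, Add(-3, Mul(I, Pow(5, Rational(1, 2))))), -9)) = Mul(-3, Add(Add(18, Mul(-6, I, Pow(5, Rational(1, 2)))), -9)) = Mul(-3, Add(9, Mul(-6, I, Pow(5, Rational(1, 2))))) = Add(-27, Mul(18, I, Pow(5, Rational(1, 2))))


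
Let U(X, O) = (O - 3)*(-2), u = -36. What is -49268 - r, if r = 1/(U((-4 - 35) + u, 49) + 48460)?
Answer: -2382994625/48368 ≈ -49268.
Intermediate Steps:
U(X, O) = 6 - 2*O (U(X, O) = (-3 + O)*(-2) = 6 - 2*O)
r = 1/48368 (r = 1/((6 - 2*49) + 48460) = 1/((6 - 98) + 48460) = 1/(-92 + 48460) = 1/48368 ≈ 2.0675e-5)
-49268 - r = -49268 - 1*1/48368 = -49268 - 1/48368 = -2382994625/48368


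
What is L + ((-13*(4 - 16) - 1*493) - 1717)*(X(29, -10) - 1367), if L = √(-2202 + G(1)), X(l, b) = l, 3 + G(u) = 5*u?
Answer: 2748252 + 10*I*√22 ≈ 2.7483e+6 + 46.904*I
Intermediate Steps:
G(u) = -3 + 5*u
L = 10*I*√22 (L = √(-2202 + (-3 + 5*1)) = √(-2202 + (-3 + 5)) = √(-2202 + 2) = √(-2200) = 10*I*√22 ≈ 46.904*I)
L + ((-13*(4 - 16) - 1*493) - 1717)*(X(29, -10) - 1367) = 10*I*√22 + ((-13*(4 - 16) - 1*493) - 1717)*(29 - 1367) = 10*I*√22 + ((-13*(-12) - 493) - 1717)*(-1338) = 10*I*√22 + ((156 - 493) - 1717)*(-1338) = 10*I*√22 + (-337 - 1717)*(-1338) = 10*I*√22 - 2054*(-1338) = 10*I*√22 + 2748252 = 2748252 + 10*I*√22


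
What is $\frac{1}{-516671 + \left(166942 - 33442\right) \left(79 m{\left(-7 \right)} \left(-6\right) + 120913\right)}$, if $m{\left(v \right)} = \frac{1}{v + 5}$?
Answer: $\frac{1}{16173008329} \approx 6.1831 \cdot 10^{-11}$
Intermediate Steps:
$m{\left(v \right)} = \frac{1}{5 + v}$
$\frac{1}{-516671 + \left(166942 - 33442\right) \left(79 m{\left(-7 \right)} \left(-6\right) + 120913\right)} = \frac{1}{-516671 + \left(166942 - 33442\right) \left(\frac{79}{5 - 7} \left(-6\right) + 120913\right)} = \frac{1}{-516671 + 133500 \left(\frac{79}{-2} \left(-6\right) + 120913\right)} = \frac{1}{-516671 + 133500 \left(79 \left(- \frac{1}{2}\right) \left(-6\right) + 120913\right)} = \frac{1}{-516671 + 133500 \left(\left(- \frac{79}{2}\right) \left(-6\right) + 120913\right)} = \frac{1}{-516671 + 133500 \left(237 + 120913\right)} = \frac{1}{-516671 + 133500 \cdot 121150} = \frac{1}{-516671 + 16173525000} = \frac{1}{16173008329}$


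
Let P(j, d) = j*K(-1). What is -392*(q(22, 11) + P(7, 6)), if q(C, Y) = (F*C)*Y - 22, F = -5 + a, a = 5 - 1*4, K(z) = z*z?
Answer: 385336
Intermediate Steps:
K(z) = z²
a = 1 (a = 5 - 4 = 1)
F = -4 (F = -5 + 1 = -4)
q(C, Y) = -22 - 4*C*Y (q(C, Y) = (-4*C)*Y - 22 = -4*C*Y - 22 = -22 - 4*C*Y)
P(j, d) = j (P(j, d) = j*(-1)² = j*1 = j)
-392*(q(22, 11) + P(7, 6)) = -392*((-22 - 4*22*11) + 7) = -392*((-22 - 968) + 7) = -392*(-990 + 7) = -392*(-983) = 385336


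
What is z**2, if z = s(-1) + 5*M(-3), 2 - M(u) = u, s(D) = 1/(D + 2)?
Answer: 676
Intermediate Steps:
s(D) = 1/(2 + D)
M(u) = 2 - u
z = 26 (z = 1/(2 - 1) + 5*(2 - 1*(-3)) = 1/1 + 5*(2 + 3) = 1 + 5*5 = 1 + 25 = 26)
z**2 = 26**2 = 676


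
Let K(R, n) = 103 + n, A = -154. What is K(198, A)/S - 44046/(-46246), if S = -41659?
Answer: 918635430/963281057 ≈ 0.95365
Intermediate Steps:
K(198, A)/S - 44046/(-46246) = (103 - 154)/(-41659) - 44046/(-46246) = -51*(-1/41659) - 44046*(-1/46246) = 51/41659 + 22023/23123 = 918635430/963281057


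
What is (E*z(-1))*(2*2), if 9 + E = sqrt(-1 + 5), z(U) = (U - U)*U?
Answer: 0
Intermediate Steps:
z(U) = 0 (z(U) = 0*U = 0)
E = -7 (E = -9 + sqrt(-1 + 5) = -9 + sqrt(4) = -9 + 2 = -7)
(E*z(-1))*(2*2) = (-7*0)*(2*2) = 0*4 = 0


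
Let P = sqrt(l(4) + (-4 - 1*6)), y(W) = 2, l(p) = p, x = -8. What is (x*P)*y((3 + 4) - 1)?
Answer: -16*I*sqrt(6) ≈ -39.192*I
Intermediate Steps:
P = I*sqrt(6) (P = sqrt(4 + (-4 - 1*6)) = sqrt(4 + (-4 - 6)) = sqrt(4 - 10) = sqrt(-6) = I*sqrt(6) ≈ 2.4495*I)
(x*P)*y((3 + 4) - 1) = -8*I*sqrt(6)*2 = -16*I*sqrt(6)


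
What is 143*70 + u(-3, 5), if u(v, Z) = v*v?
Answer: 10019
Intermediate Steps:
u(v, Z) = v²
143*70 + u(-3, 5) = 143*70 + (-3)² = 10010 + 9 = 10019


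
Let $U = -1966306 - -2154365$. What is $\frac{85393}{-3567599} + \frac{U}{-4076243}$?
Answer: $- \frac{145571674120}{2077485778651} \approx -0.070071$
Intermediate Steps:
$U = 188059$ ($U = -1966306 + 2154365 = 188059$)
$\frac{85393}{-3567599} + \frac{U}{-4076243} = \frac{85393}{-3567599} + \frac{188059}{-4076243} = 85393 \left(- \frac{1}{3567599}\right) + 188059 \left(- \frac{1}{4076243}\right) = - \frac{12199}{509657} - \frac{188059}{4076243} = - \frac{145571674120}{2077485778651}$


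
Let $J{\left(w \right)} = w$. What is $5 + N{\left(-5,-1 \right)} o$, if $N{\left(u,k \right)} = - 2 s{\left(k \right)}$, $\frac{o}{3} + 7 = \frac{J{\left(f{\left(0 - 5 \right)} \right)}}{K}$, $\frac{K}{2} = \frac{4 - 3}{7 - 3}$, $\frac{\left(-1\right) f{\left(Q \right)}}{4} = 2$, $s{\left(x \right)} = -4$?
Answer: $-547$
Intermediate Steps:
$f{\left(Q \right)} = -8$ ($f{\left(Q \right)} = \left(-4\right) 2 = -8$)
$K = \frac{1}{2}$ ($K = 2 \frac{4 - 3}{7 - 3} = 2 \cdot 1 \cdot \frac{1}{4} = 2 \cdot \frac{1}{4} = \frac{1}{2} \approx 0.5$)
$o = -69$ ($o = -21 + 3 \left(- 8 \frac{1}{\frac{1}{2}}\right) = -21 + 3 \left(\left(-8\right) 2\right) = -21 + 3 \left(-16\right) = -21 - 48 = -69$)
$N{\left(u,k \right)} = 8$ ($N{\left(u,k \right)} = \left(-2\right) \left(-4\right) = 8$)
$5 + N{\left(-5,-1 \right)} o = 5 + 8 \left(-69\right) = 5 - 552 = -547$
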